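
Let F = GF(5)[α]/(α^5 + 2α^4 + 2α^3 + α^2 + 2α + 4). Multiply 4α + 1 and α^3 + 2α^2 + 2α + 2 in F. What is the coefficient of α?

0

Multiply in GF(5)[α]: (4α + 1)·(α^3 + 2α^2 + 2α + 2) = 4α^4 + 4α^3 + 2.
Reduced: 4α^4 + 4α^3 + 2.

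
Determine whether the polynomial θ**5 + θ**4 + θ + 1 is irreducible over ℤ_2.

No

Write g(θ) = θ**5 + θ**4 + θ + 1.
Check for roots in ℤ_2: g(0) = 1; g(1) = 0 → root.
g(1) = 0, so (θ − 1) divides g(θ); g is reducible.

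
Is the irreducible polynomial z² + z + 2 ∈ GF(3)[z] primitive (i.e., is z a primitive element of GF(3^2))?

Yes

Write f(z) = z² + z + 2.
|GF(3^2)^×| = 3^2 − 1 = 8. Prime factorization: 8 = 2^3.
f is primitive ⇔ z has order 8 in GF(3)[z]/(f), i.e. z^(8/q) ≠ 1 for each prime q | 8.
z^(4) mod f = 2.
None equal 1, so z has full order 8; f is primitive.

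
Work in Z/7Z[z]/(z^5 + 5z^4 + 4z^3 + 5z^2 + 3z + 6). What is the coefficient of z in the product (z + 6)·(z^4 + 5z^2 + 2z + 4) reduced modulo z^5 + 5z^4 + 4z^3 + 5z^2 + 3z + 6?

Multiply in Z/7Z[z]: (z + 6)·(z^4 + 5z^2 + 2z + 4) = z^5 + 6z^4 + 5z^3 + 4z^2 + 2z + 3.
Reduce using z^5 ≡ 2z^4 + 3z^3 + 2z^2 + 4z + 1 (mod z^5 + 5z^4 + 4z^3 + 5z^2 + 3z + 6).
Reduced: z^4 + z^3 + 6z^2 + 6z + 4.

6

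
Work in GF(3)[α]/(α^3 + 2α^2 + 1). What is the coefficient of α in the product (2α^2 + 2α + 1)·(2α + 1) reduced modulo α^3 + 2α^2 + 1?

Multiply in GF(3)[α]: (2α^2 + 2α + 1)·(2α + 1) = α^3 + α + 1.
Reduce using α^3 ≡ α^2 + 2 (mod α^3 + 2α^2 + 1).
Reduced: α^2 + α.

1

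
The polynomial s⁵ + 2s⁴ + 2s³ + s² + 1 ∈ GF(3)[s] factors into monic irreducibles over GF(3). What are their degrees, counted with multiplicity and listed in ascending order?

5

Write g(s) = s⁵ + 2s⁴ + 2s³ + s² + 1.
Roots in GF(3): g(0) = 1; g(1) = 1; g(2) = 1.
Complete factorization: g(s) = (s⁵ + 2s⁴ + 2s³ + s² + 1).
Factor degrees with multiplicity: 5 = 5.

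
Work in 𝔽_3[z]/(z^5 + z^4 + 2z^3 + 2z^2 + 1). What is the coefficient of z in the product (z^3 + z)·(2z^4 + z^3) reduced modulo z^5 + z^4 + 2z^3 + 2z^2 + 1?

Multiply in 𝔽_3[z]: (z^3 + z)·(2z^4 + z^3) = 2z^7 + z^6 + 2z^5 + z^4.
Reduce using z^5 ≡ 2z^4 + z^3 + z^2 + 2 (mod z^5 + z^4 + 2z^3 + 2z^2 + 1).
Reduced: z^3 + z + 1.

1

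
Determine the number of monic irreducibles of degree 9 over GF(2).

56

By the necklace-counting formula, N_2(9) = (1/9) Σ_{d|9} μ(9/d)·2^d.
Divisors of 9: 1, 3, 9; μ(9/d) for each: 0, -1, 1.
Σ = − 2^3 + 2^9 = 504.
N = 504/9 = 56.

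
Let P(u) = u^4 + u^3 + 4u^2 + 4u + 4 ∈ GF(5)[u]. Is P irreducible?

Check for roots in GF(5): P(0) = 4; P(1) = 4; P(2) = 2; P(3) = 0 → root; P(4) = 4.
P(3) = 0, so (u − 3) divides P(u); P is reducible.

No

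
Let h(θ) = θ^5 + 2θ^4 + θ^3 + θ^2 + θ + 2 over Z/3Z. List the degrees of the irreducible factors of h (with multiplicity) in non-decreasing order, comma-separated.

5

Roots in Z/3Z: h(0) = 2; h(1) = 2; h(2) = 2.
Complete factorization: h(θ) = (θ^5 + 2θ^4 + θ^3 + θ^2 + θ + 2).
Factor degrees with multiplicity: 5 = 5.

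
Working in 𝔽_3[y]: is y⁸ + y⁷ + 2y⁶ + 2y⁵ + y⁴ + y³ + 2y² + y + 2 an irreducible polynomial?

Write f(y) = y⁸ + y⁷ + 2y⁶ + 2y⁵ + y⁴ + y³ + 2y² + y + 2.
Check for roots in 𝔽_3: f(0) = 2; f(1) = 1; f(2) = 0 → root.
f(2) = 0, so (y − 2) divides f(y); f is reducible.

No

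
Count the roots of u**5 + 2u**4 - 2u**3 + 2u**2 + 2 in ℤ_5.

1

Write f(u) = u**5 + 2u**4 - 2u**3 + 2u**2 + 2.
Evaluate at each of the 5 elements of ℤ_5:
f(0) = 2; f(1) = 0 → root; f(2) = 3; f(3) = 1; f(4) = 2.
Roots: {1}.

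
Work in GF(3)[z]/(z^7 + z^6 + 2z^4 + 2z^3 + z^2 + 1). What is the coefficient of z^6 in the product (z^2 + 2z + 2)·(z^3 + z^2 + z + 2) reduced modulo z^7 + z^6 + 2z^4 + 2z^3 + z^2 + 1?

0

Multiply in GF(3)[z]: (z^2 + 2z + 2)·(z^3 + z^2 + z + 2) = z^5 + 2z^3 + 1.
Reduced: z^5 + 2z^3 + 1.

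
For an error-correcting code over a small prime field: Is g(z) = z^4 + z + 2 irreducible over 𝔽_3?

Yes

Check for roots in 𝔽_3: g(0) = 2; g(1) = 1; g(2) = 2.
No roots, so no linear factors.
Monic irreducibles of degree 2 over GF(3): z^2 + 1, z^2 + z + 2, z^2 + 2z + 2.
None of them divide g (all give nonzero remainder).
No irreducible factor of degree ≤ 2 exists, so g is irreducible over GF(3).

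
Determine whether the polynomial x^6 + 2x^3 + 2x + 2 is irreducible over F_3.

Yes

Write h(x) = x^6 + 2x^3 + 2x + 2.
Check for roots in F_3: h(0) = 2; h(1) = 1; h(2) = 2.
No roots, so no linear factors.
Monic irreducibles of degree 2 over GF(3): x^2 + 1, x^2 + x + 2, x^2 + 2x + 2.
None of them divide h (all give nonzero remainder).
Degree-3 irreducible divisors: test the 8 monic irreducibles of degree 3 over GF(3).
None of them divide h (all give nonzero remainder).
No irreducible factor of degree ≤ 3 exists, so h is irreducible over GF(3).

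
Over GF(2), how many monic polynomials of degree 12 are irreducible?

Gauss's count: N_{2}(12) = (1/12) Σ_{d|12} μ(12/d)·2^d.
Divisors of 12: 1, 2, 3, 4, 6, 12; μ(12/d) for each: 0, 1, 0, -1, -1, 1.
Σ = 2^2 − 2^4 − 2^6 + 2^12 = 4020.
N = 4020/12 = 335.

335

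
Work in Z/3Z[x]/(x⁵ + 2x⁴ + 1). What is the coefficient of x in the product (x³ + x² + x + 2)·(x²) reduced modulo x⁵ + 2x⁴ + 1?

0

Multiply in Z/3Z[x]: (x³ + x² + x + 2)·(x²) = x⁵ + x⁴ + x³ + 2x².
Reduce using x⁵ ≡ x⁴ + 2 (mod x⁵ + 2x⁴ + 1).
Reduced: 2x⁴ + x³ + 2x² + 2.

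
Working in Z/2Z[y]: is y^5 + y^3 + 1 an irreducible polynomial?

Write P(y) = y^5 + y^3 + 1.
Check for roots in Z/2Z: P(0) = 1; P(1) = 1.
No roots, so no linear factors.
Monic irreducibles of degree 2 over GF(2): y^2 + y + 1.
None of them divide P (all give nonzero remainder).
No irreducible factor of degree ≤ 2 exists, so P is irreducible over GF(2).

Yes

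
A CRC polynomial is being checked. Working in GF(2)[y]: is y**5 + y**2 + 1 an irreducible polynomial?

Write f(y) = y**5 + y**2 + 1.
Check for roots in GF(2): f(0) = 1; f(1) = 1.
No roots, so no linear factors.
Monic irreducibles of degree 2 over GF(2): y**2 + y + 1.
None of them divide f (all give nonzero remainder).
No irreducible factor of degree ≤ 2 exists, so f is irreducible over GF(2).

Yes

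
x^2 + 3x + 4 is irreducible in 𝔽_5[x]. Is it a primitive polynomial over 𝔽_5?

No

Write f(x) = x^2 + 3x + 4.
|GF(5^2)^×| = 5^2 − 1 = 24. Prime factorization: 24 = 2^3·3.
f is primitive ⇔ x has order 24 in GF(5)[x]/(f), i.e. x^(24/q) ≠ 1 for each prime q | 24.
x^(12) mod f = 1
x^(8) mod f = 3x + 4.
Since x^(12) = 1, the order of x divides 12 < 24; not primitive.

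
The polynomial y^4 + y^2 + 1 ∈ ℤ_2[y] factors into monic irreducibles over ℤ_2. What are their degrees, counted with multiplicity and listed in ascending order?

Write g(y) = y^4 + y^2 + 1.
Roots in ℤ_2: g(0) = 1; g(1) = 1.
Complete factorization: g(y) = (y^2 + y + 1)^2.
Factor degrees with multiplicity: 2 + 2 = 4.

2, 2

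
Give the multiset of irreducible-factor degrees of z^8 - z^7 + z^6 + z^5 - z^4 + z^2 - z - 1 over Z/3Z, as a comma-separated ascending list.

1, 1, 1, 2, 3

Write g(z) = z^8 - z^7 + z^6 + z^5 - z^4 + z^2 - z - 1.
Roots in Z/3Z: g(0) = 2; g(1) = 0 → root; g(2) = 2.
Linear factors from roots: (z - 1).
Complete factorization: g(z) = (z - 1)^3·(z^2 + z - 1)·(z^3 + z^2 + z - 1).
Factor degrees with multiplicity: 1 + 1 + 1 + 2 + 3 = 8.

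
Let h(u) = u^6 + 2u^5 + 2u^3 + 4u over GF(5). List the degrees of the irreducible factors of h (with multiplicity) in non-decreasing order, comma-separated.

Roots in GF(5): h(0) = 0 → root; h(1) = 4; h(2) = 2; h(3) = 1; h(4) = 3.
Linear factors from roots: (u).
Complete factorization: h(u) = (u)·(u^2 + 4u + 2)·(u^3 + 3u^2 + u + 2).
Factor degrees with multiplicity: 1 + 2 + 3 = 6.

1, 2, 3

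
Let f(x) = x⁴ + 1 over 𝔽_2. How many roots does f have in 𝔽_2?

1

Evaluate at each of the 2 elements of 𝔽_2:
f(0) = 1; f(1) = 0 → root.
Roots: {1}.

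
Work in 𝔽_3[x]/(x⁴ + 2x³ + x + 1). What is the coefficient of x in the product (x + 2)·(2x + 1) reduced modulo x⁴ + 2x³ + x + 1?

2

Multiply in 𝔽_3[x]: (x + 2)·(2x + 1) = 2x² + 2x + 2.
Reduced: 2x² + 2x + 2.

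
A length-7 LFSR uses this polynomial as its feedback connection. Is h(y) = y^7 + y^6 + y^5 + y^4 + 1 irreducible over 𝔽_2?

Yes

Check for roots in 𝔽_2: h(0) = 1; h(1) = 1.
No roots, so no linear factors.
Monic irreducibles of degree 2 over GF(2): y^2 + y + 1.
None of them divide h (all give nonzero remainder).
Monic irreducibles of degree 3 over GF(2): y^3 + y + 1, y^3 + y^2 + 1.
None of them divide h (all give nonzero remainder).
No irreducible factor of degree ≤ 3 exists, so h is irreducible over GF(2).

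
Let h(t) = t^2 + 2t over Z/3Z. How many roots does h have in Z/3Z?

2

Evaluate at each of the 3 elements of Z/3Z:
h(0) = 0 → root; h(1) = 0 → root; h(2) = 2.
Roots: {0, 1}.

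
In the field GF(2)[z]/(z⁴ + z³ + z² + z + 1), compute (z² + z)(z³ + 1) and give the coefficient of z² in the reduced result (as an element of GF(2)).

0

Multiply in GF(2)[z]: (z² + z)·(z³ + 1) = z⁵ + z⁴ + z² + z.
Reduce using z⁴ ≡ z³ + z² + z + 1 (mod z⁴ + z³ + z² + z + 1).
Reduced: z³.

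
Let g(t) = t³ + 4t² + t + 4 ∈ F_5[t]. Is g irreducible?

No

Check for roots in F_5: g(0) = 4; g(1) = 0 → root; g(2) = 0 → root; g(3) = 0 → root; g(4) = 1.
g(1) = 0, so (t − 1) divides g(t); g is reducible.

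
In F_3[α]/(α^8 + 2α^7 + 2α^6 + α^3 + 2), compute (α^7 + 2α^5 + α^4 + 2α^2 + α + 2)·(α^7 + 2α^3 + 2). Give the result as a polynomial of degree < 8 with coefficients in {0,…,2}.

Multiply in F_3[α]: (α^7 + 2α^5 + α^4 + 2α^2 + α + 2)·(α^7 + 2α^3 + 2) = α^14 + 2α^12 + α^11 + 2α^10 + 2α^9 + 2α^8 + 2α^5 + α^4 + α^3 + α^2 + 2α + 1.
Reduce using α^8 ≡ α^7 + α^6 + 2α^3 + 1 (mod α^8 + 2α^7 + 2α^6 + α^3 + 2).
Reduced: 2α^7 + α^4 + 2α^3 + α^2.

2α^7 + α^4 + 2α^3 + α^2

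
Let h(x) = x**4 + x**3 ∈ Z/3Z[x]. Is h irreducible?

Check for roots in Z/3Z: h(0) = 0 → root; h(1) = 2; h(2) = 0 → root.
h(0) = 0, so (x) divides h(x); h is reducible.

No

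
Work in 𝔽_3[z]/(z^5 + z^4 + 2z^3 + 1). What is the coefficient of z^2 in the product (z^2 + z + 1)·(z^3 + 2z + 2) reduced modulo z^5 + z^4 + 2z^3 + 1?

Multiply in 𝔽_3[z]: (z^2 + z + 1)·(z^3 + 2z + 2) = z^5 + z^4 + z^2 + z + 2.
Reduce using z^5 ≡ 2z^4 + z^3 + 2 (mod z^5 + z^4 + 2z^3 + 1).
Reduced: z^3 + z^2 + z + 1.

1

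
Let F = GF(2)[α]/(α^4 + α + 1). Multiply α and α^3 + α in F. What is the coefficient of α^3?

Multiply in GF(2)[α]: (α)·(α^3 + α) = α^4 + α^2.
Reduce using α^4 ≡ α + 1 (mod α^4 + α + 1).
Reduced: α^2 + α + 1.

0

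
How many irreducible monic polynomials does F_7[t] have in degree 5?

The number of monic irreducibles of degree 5 over GF(7) is (1/5)·Σ_{d∣5} μ(5/d) 7^d.
Divisors of 5: 1, 5; μ(5/d) for each: -1, 1.
Σ = − 7^1 + 7^5 = 16800.
N = 16800/5 = 3360.

3360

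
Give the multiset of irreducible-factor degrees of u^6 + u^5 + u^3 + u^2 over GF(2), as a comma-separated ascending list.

1, 1, 1, 1, 2

Write h(u) = u^6 + u^5 + u^3 + u^2.
Roots in GF(2): h(0) = 0 → root; h(1) = 0 → root.
Linear factors from roots: (u), (u + 1).
Complete factorization: h(u) = (u)^2·(u + 1)^2·(u^2 + u + 1).
Factor degrees with multiplicity: 1 + 1 + 1 + 1 + 2 = 6.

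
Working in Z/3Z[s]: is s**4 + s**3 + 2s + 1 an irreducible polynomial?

Write h(s) = s**4 + s**3 + 2s + 1.
Check for roots in Z/3Z: h(0) = 1; h(1) = 2; h(2) = 2.
No roots, so no linear factors.
Monic irreducibles of degree 2 over GF(3): s**2 + 1, s**2 + s + 2, s**2 + 2s + 2.
None of them divide h (all give nonzero remainder).
No irreducible factor of degree ≤ 2 exists, so h is irreducible over GF(3).

Yes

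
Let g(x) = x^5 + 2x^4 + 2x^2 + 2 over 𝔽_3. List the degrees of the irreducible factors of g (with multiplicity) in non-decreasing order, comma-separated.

5

Roots in 𝔽_3: g(0) = 2; g(1) = 1; g(2) = 2.
Complete factorization: g(x) = (x^5 + 2x^4 + 2x^2 + 2).
Factor degrees with multiplicity: 5 = 5.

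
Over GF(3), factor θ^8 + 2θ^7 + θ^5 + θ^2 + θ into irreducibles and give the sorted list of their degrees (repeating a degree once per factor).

Write f(θ) = θ^8 + 2θ^7 + θ^5 + θ^2 + θ.
Roots in GF(3): f(0) = 0 → root; f(1) = 0 → root; f(2) = 1.
Linear factors from roots: (θ), (θ + 2).
Complete factorization: f(θ) = (θ)·(θ + 2)^3·(θ^2 + 1)·(θ^2 + 2θ + 2).
Factor degrees with multiplicity: 1 + 1 + 1 + 1 + 2 + 2 = 8.

1, 1, 1, 1, 2, 2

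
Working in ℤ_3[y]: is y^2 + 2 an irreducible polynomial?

No

Write h(y) = y^2 + 2.
Check for roots in ℤ_3: h(0) = 2; h(1) = 0 → root; h(2) = 0 → root.
h(1) = 0, so (y − 1) divides h(y); h is reducible.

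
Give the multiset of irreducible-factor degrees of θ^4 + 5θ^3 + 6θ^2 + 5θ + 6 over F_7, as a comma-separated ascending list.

4

Write h(θ) = θ^4 + 5θ^3 + 6θ^2 + 5θ + 6.
Complete factorization: h(θ) = (θ^4 + 5θ^3 + 6θ^2 + 5θ + 6).
Factor degrees with multiplicity: 4 = 4.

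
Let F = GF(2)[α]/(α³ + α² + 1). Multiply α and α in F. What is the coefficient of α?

0

Multiply in GF(2)[α]: (α)·(α) = α².
Reduced: α².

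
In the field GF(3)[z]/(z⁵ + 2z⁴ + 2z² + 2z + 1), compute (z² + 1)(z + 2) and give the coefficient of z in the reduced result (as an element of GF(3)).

1

Multiply in GF(3)[z]: (z² + 1)·(z + 2) = z³ + 2z² + z + 2.
Reduced: z³ + 2z² + z + 2.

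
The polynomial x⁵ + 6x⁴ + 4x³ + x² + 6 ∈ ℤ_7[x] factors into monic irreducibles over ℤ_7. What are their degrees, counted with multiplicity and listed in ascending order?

Write f(x) = x⁵ + 6x⁴ + 4x³ + x² + 6.
Linear factors from roots: (x + 2).
Complete factorization: f(x) = (x + 2)·(x² + 4)·(x² + 4x + 6).
Factor degrees with multiplicity: 1 + 2 + 2 = 5.

1, 2, 2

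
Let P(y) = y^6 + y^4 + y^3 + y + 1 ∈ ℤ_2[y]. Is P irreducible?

Check for roots in ℤ_2: P(0) = 1; P(1) = 1.
No roots, so no linear factors.
Monic irreducibles of degree 2 over GF(2): y^2 + y + 1.
None of them divide P (all give nonzero remainder).
Monic irreducibles of degree 3 over GF(2): y^3 + y + 1, y^3 + y^2 + 1.
None of them divide P (all give nonzero remainder).
No irreducible factor of degree ≤ 3 exists, so P is irreducible over GF(2).

Yes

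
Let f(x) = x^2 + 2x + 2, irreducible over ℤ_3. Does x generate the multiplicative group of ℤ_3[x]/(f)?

|GF(3^2)^×| = 3^2 − 1 = 8. Prime factorization: 8 = 2^3.
f is primitive ⇔ x has order 8 in GF(3)[x]/(f), i.e. x^(8/q) ≠ 1 for each prime q | 8.
x^(4) mod f = 2.
None equal 1, so x has full order 8; f is primitive.

Yes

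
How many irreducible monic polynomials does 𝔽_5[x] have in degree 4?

150

By the necklace-counting formula, N_5(4) = (1/4) Σ_{d|4} μ(4/d)·5^d.
Divisors of 4: 1, 2, 4; μ(4/d) for each: 0, -1, 1.
Σ = − 5^2 + 5^4 = 600.
N = 600/4 = 150.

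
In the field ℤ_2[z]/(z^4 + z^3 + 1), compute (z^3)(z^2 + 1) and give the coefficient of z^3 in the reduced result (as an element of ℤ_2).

Multiply in ℤ_2[z]: (z^3)·(z^2 + 1) = z^5 + z^3.
Reduce using z^4 ≡ z^3 + 1 (mod z^4 + z^3 + 1).
Reduced: z + 1.

0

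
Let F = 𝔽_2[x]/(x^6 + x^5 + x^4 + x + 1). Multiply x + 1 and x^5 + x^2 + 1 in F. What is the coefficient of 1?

Multiply in 𝔽_2[x]: (x + 1)·(x^5 + x^2 + 1) = x^6 + x^5 + x^3 + x^2 + x + 1.
Reduce using x^6 ≡ x^5 + x^4 + x + 1 (mod x^6 + x^5 + x^4 + x + 1).
Reduced: x^4 + x^3 + x^2.

0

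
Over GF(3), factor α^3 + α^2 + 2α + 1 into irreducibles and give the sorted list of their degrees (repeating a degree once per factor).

3

Write g(α) = α^3 + α^2 + 2α + 1.
Roots in GF(3): g(0) = 1; g(1) = 2; g(2) = 2.
Complete factorization: g(α) = (α^3 + α^2 + 2α + 1).
Factor degrees with multiplicity: 3 = 3.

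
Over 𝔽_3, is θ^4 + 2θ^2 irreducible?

No

Write g(θ) = θ^4 + 2θ^2.
Check for roots in 𝔽_3: g(0) = 0 → root; g(1) = 0 → root; g(2) = 0 → root.
g(0) = 0, so (θ) divides g(θ); g is reducible.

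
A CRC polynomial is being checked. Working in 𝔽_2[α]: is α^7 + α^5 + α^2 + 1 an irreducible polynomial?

Write P(α) = α^7 + α^5 + α^2 + 1.
Check for roots in 𝔽_2: P(0) = 1; P(1) = 0 → root.
P(1) = 0, so (α − 1) divides P(α); P is reducible.

No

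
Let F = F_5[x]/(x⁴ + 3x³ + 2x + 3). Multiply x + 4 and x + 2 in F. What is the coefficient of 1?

Multiply in F_5[x]: (x + 4)·(x + 2) = x² + x + 3.
Reduced: x² + x + 3.

3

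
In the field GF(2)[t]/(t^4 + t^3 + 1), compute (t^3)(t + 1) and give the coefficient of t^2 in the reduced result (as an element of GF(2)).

0

Multiply in GF(2)[t]: (t^3)·(t + 1) = t^4 + t^3.
Reduce using t^4 ≡ t^3 + 1 (mod t^4 + t^3 + 1).
Reduced: 1.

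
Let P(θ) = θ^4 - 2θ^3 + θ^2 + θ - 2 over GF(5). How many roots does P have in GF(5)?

Evaluate at each of the 5 elements of GF(5):
P(0) = 3; P(1) = 4; P(2) = 4; P(3) = 2; P(4) = 1.
No element is a root.

0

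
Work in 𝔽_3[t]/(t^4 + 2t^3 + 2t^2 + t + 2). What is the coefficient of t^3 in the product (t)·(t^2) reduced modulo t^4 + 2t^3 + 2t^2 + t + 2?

1

Multiply in 𝔽_3[t]: (t)·(t^2) = t^3.
Reduced: t^3.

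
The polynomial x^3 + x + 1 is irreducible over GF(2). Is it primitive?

Yes

Write f(x) = x^3 + x + 1.
|GF(2^3)^×| = 2^3 − 1 = 7. Prime factorization: 7 = 7.
f is primitive ⇔ x has order 7 in GF(2)[x]/(f), i.e. x^(7/q) ≠ 1 for each prime q | 7.
x^(1) mod f = x.
None equal 1, so x has full order 7; f is primitive.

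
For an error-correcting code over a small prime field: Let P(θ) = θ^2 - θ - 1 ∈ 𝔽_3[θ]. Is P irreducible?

Check for roots in 𝔽_3: P(0) = 2; P(1) = 2; P(2) = 1.
No roots. A degree-2 polynomial over a field with no linear factor is irreducible.

Yes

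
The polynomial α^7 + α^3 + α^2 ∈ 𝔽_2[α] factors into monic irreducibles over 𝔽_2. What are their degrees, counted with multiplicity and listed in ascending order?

1, 1, 2, 3

Write h(α) = α^7 + α^3 + α^2.
Roots in 𝔽_2: h(0) = 0 → root; h(1) = 1.
Linear factors from roots: (α).
Complete factorization: h(α) = (α)^2·(α^2 + α + 1)·(α^3 + α^2 + 1).
Factor degrees with multiplicity: 1 + 1 + 2 + 3 = 7.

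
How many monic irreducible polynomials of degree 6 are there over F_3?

116

x^(3^6) − x is the product of all monic irreducibles of degree dividing 6; Möbius inversion gives N = (1/6) Σ μ(6/d)·3^d.
Divisors of 6: 1, 2, 3, 6; μ(6/d) for each: 1, -1, -1, 1.
Σ = 3^1 − 3^2 − 3^3 + 3^6 = 696.
N = 696/6 = 116.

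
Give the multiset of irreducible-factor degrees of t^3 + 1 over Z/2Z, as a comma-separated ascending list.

Write g(t) = t^3 + 1.
Roots in Z/2Z: g(0) = 1; g(1) = 0 → root.
Linear factors from roots: (t + 1).
Complete factorization: g(t) = (t + 1)·(t^2 + t + 1).
Factor degrees with multiplicity: 1 + 2 = 3.

1, 2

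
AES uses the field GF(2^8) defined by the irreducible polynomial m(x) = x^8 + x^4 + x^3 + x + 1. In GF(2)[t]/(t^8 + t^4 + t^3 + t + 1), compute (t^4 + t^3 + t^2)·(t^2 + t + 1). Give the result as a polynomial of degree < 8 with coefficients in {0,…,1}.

t^6 + t^4 + t^2

Multiply in GF(2)[t]: (t^4 + t^3 + t^2)·(t^2 + t + 1) = t^6 + t^4 + t^2.
Reduced: t^6 + t^4 + t^2.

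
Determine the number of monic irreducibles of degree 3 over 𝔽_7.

112

The number of monic irreducibles of degree 3 over GF(7) is (1/3)·Σ_{d∣3} μ(3/d) 7^d.
Divisors of 3: 1, 3; μ(3/d) for each: -1, 1.
Σ = − 7^1 + 7^3 = 336.
N = 336/3 = 112.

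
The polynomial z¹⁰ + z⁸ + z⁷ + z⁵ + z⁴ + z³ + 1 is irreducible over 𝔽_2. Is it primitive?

No

Write f(z) = z¹⁰ + z⁸ + z⁷ + z⁵ + z⁴ + z³ + 1.
|GF(2^10)^×| = 2^10 − 1 = 1023. Prime factorization: 1023 = 3·11·31.
f is primitive ⇔ z has order 1023 in GF(2)[z]/(f), i.e. z^(1023/q) ≠ 1 for each prime q | 1023.
z^(341) mod f = 1
z^(93) mod f = z⁹ + z⁷ + z³ + z² + 1.
z^(33) mod f = z⁸ + z⁶ + z⁴ + z³.
Since z^(341) = 1, the order of z divides 341 < 1023; not primitive.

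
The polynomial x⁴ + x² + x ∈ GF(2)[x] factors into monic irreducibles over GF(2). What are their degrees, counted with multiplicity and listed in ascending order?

Write h(x) = x⁴ + x² + x.
Roots in GF(2): h(0) = 0 → root; h(1) = 1.
Linear factors from roots: (x).
Complete factorization: h(x) = (x)·(x³ + x + 1).
Factor degrees with multiplicity: 1 + 3 = 4.

1, 3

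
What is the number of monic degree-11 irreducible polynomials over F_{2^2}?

The number of monic irreducibles of degree 11 over GF(4) is (1/11)·Σ_{d∣11} μ(11/d) 4^d.
Divisors of 11: 1, 11; μ(11/d) for each: -1, 1.
Σ = − 4^1 + 4^11 = 4194300.
N = 4194300/11 = 381300.

381300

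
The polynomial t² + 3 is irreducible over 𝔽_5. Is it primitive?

Write f(t) = t² + 3.
|GF(5^2)^×| = 5^2 − 1 = 24. Prime factorization: 24 = 2^3·3.
f is primitive ⇔ t has order 24 in GF(5)[t]/(f), i.e. t^(24/q) ≠ 1 for each prime q | 24.
t^(12) mod f = 4.
t^(8) mod f = 1
Since t^(8) = 1, the order of t divides 8 < 24; not primitive.

No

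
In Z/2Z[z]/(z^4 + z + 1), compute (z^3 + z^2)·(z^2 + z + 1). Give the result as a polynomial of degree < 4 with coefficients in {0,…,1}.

Multiply in Z/2Z[z]: (z^3 + z^2)·(z^2 + z + 1) = z^5 + z^2.
Reduce using z^4 ≡ z + 1 (mod z^4 + z + 1).
Reduced: z.

z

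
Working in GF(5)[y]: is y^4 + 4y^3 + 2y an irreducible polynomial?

No

Write P(y) = y^4 + 4y^3 + 2y.
Check for roots in GF(5): P(0) = 0 → root; P(1) = 2; P(2) = 2; P(3) = 0 → root; P(4) = 0 → root.
P(0) = 0, so (y) divides P(y); P is reducible.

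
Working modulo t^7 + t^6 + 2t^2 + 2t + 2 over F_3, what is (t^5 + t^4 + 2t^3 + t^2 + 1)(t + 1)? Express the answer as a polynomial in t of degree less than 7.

Multiply in F_3[t]: (t^5 + t^4 + 2t^3 + t^2 + 1)·(t + 1) = t^6 + 2t^5 + t^2 + t + 1.
Reduced: t^6 + 2t^5 + t^2 + t + 1.

t^6 + 2t^5 + t^2 + t + 1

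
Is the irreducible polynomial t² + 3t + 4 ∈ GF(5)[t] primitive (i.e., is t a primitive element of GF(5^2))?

Write f(t) = t² + 3t + 4.
|GF(5^2)^×| = 5^2 − 1 = 24. Prime factorization: 24 = 2^3·3.
f is primitive ⇔ t has order 24 in GF(5)[t]/(f), i.e. t^(24/q) ≠ 1 for each prime q | 24.
t^(12) mod f = 1
t^(8) mod f = 3t + 4.
Since t^(12) = 1, the order of t divides 12 < 24; not primitive.

No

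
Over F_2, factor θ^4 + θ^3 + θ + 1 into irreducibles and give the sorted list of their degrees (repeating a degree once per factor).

1, 1, 2

Write h(θ) = θ^4 + θ^3 + θ + 1.
Roots in F_2: h(0) = 1; h(1) = 0 → root.
Linear factors from roots: (θ + 1).
Complete factorization: h(θ) = (θ + 1)^2·(θ^2 + θ + 1).
Factor degrees with multiplicity: 1 + 1 + 2 = 4.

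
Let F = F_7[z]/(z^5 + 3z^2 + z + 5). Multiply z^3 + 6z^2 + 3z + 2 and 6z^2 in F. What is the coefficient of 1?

5

Multiply in F_7[z]: (z^3 + 6z^2 + 3z + 2)·(6z^2) = 6z^5 + z^4 + 4z^3 + 5z^2.
Reduce using z^5 ≡ 4z^2 + 6z + 2 (mod z^5 + 3z^2 + z + 5).
Reduced: z^4 + 4z^3 + z^2 + z + 5.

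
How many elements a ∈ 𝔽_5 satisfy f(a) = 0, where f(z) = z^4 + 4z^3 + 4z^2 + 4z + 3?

3

Evaluate at each of the 5 elements of 𝔽_5:
f(0) = 3; f(1) = 1; f(2) = 0 → root; f(3) = 0 → root; f(4) = 0 → root.
Roots: {2, 3, 4}.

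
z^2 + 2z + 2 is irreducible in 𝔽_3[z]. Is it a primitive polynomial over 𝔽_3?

Write f(z) = z^2 + 2z + 2.
|GF(3^2)^×| = 3^2 − 1 = 8. Prime factorization: 8 = 2^3.
f is primitive ⇔ z has order 8 in GF(3)[z]/(f), i.e. z^(8/q) ≠ 1 for each prime q | 8.
z^(4) mod f = 2.
None equal 1, so z has full order 8; f is primitive.

Yes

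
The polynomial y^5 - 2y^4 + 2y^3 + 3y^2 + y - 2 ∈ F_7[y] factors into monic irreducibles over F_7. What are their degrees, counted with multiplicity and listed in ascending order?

Write g(y) = y^5 - 2y^4 + 2y^3 + 3y^2 + y - 2.
Linear factors from roots: (y - 2).
Complete factorization: g(y) = (y - 2)·(y^2 + 1)^2.
Factor degrees with multiplicity: 1 + 2 + 2 = 5.

1, 2, 2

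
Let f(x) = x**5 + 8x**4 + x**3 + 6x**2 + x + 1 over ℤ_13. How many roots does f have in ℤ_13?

4

Evaluate at each of the 13 elements of ℤ_13:
f(0) = 1; f(1) = 5; f(2) = 0 → root; f(3) = 1; f(4) = 0 → root; f(5) = 8; f(6) = 6; f(7) = 0 → root; f(8) = 11; f(9) = 0 → root; f(10) = 1; f(11) = 7; f(12) = 12.
Roots: {2, 4, 7, 9}.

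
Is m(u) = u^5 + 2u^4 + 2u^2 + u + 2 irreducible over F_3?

Yes

Check for roots in F_3: m(0) = 2; m(1) = 2; m(2) = 1.
No roots, so no linear factors.
Monic irreducibles of degree 2 over GF(3): u^2 + 1, u^2 + u + 2, u^2 + 2u + 2.
None of them divide m (all give nonzero remainder).
No irreducible factor of degree ≤ 2 exists, so m is irreducible over GF(3).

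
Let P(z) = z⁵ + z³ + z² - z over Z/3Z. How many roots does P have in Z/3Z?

2

Evaluate at each of the 3 elements of Z/3Z:
P(0) = 0 → root; P(1) = 2; P(2) = 0 → root.
Roots: {0, 2}.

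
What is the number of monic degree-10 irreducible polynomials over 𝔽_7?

28245840

Gauss's count: N_{7}(10) = (1/10) Σ_{d|10} μ(10/d)·7^d.
Divisors of 10: 1, 2, 5, 10; μ(10/d) for each: 1, -1, -1, 1.
Σ = 7^1 − 7^2 − 7^5 + 7^10 = 282458400.
N = 282458400/10 = 28245840.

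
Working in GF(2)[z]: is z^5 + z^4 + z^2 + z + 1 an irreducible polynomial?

Yes

Write m(z) = z^5 + z^4 + z^2 + z + 1.
Check for roots in GF(2): m(0) = 1; m(1) = 1.
No roots, so no linear factors.
Monic irreducibles of degree 2 over GF(2): z^2 + z + 1.
None of them divide m (all give nonzero remainder).
No irreducible factor of degree ≤ 2 exists, so m is irreducible over GF(2).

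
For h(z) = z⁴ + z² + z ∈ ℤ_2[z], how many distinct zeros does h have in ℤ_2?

1

Evaluate at each of the 2 elements of ℤ_2:
h(0) = 0 → root; h(1) = 1.
Roots: {0}.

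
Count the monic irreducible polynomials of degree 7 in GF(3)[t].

The number of monic irreducibles of degree 7 over GF(3) is (1/7)·Σ_{d∣7} μ(7/d) 3^d.
Divisors of 7: 1, 7; μ(7/d) for each: -1, 1.
Σ = − 3^1 + 3^7 = 2184.
N = 2184/7 = 312.

312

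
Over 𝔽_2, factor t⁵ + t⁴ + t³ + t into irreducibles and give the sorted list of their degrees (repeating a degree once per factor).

1, 1, 3

Write g(t) = t⁵ + t⁴ + t³ + t.
Roots in 𝔽_2: g(0) = 0 → root; g(1) = 0 → root.
Linear factors from roots: (t), (t + 1).
Complete factorization: g(t) = (t)·(t + 1)·(t³ + t + 1).
Factor degrees with multiplicity: 1 + 1 + 3 = 5.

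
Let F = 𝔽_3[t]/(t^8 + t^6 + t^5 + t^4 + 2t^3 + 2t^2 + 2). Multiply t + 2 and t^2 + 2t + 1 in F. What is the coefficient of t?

Multiply in 𝔽_3[t]: (t + 2)·(t^2 + 2t + 1) = t^3 + t^2 + 2t + 2.
Reduced: t^3 + t^2 + 2t + 2.

2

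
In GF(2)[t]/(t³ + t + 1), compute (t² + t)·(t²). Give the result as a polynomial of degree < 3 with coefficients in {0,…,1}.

Multiply in GF(2)[t]: (t² + t)·(t²) = t⁴ + t³.
Reduce using t³ ≡ t + 1 (mod t³ + t + 1).
Reduced: t² + 1.

t^2 + 1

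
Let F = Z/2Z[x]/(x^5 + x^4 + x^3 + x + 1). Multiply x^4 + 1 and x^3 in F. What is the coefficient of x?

1

Multiply in Z/2Z[x]: (x^4 + 1)·(x^3) = x^7 + x^3.
Reduce using x^5 ≡ x^4 + x^3 + x + 1 (mod x^5 + x^4 + x^3 + x + 1).
Reduced: x^4 + x.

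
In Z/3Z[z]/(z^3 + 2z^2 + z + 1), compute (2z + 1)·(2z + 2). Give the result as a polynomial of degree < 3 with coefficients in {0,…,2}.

z^2 + 2

Multiply in Z/3Z[z]: (2z + 1)·(2z + 2) = z^2 + 2.
Reduced: z^2 + 2.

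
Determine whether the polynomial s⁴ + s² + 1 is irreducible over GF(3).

Write f(s) = s⁴ + s² + 1.
Check for roots in GF(3): f(0) = 1; f(1) = 0 → root; f(2) = 0 → root.
f(1) = 0, so (s − 1) divides f(s); f is reducible.

No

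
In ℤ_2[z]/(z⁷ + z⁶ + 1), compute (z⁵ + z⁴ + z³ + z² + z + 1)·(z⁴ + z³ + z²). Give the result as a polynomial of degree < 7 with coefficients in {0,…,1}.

z^6 + z^5 + z^4 + z

Multiply in ℤ_2[z]: (z⁵ + z⁴ + z³ + z² + z + 1)·(z⁴ + z³ + z²) = z⁹ + z⁷ + z⁶ + z⁵ + z⁴ + z².
Reduce using z⁷ ≡ z⁶ + 1 (mod z⁷ + z⁶ + 1).
Reduced: z⁶ + z⁵ + z⁴ + z.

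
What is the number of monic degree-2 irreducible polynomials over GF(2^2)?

6

x^(4^2) − x is the product of all monic irreducibles of degree dividing 2; Möbius inversion gives N = (1/2) Σ μ(2/d)·4^d.
Divisors of 2: 1, 2; μ(2/d) for each: -1, 1.
Σ = − 4^1 + 4^2 = 12.
N = 12/2 = 6.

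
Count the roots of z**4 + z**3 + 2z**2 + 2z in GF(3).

Write P(z) = z**4 + z**3 + 2z**2 + 2z.
Evaluate at each of the 3 elements of GF(3):
P(0) = 0 → root; P(1) = 0 → root; P(2) = 0 → root.
Roots: {0, 1, 2}.

3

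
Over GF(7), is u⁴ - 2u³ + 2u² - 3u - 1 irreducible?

No

Write m(u) = u⁴ - 2u³ + 2u² - 3u - 1.
Check for roots in GF(7): m(0) = 6; m(1) = 4; m(2) = 1; m(3) = 0 → root; m(4) = 0 → root; m(5) = 3; m(6) = 0 → root.
m(3) = 0, so (u − 3) divides m(u); m is reducible.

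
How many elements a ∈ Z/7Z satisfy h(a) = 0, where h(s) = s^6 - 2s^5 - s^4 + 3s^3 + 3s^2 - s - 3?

2

Evaluate at each of the 7 elements of Z/7Z:
h(0) = 4; h(1) = 0 → root; h(2) = 1; h(3) = 5; h(4) = 2; h(5) = 1; h(6) = 0 → root.
Roots: {1, 6}.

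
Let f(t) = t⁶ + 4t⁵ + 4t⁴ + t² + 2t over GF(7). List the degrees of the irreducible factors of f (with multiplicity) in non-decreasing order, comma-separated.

Linear factors from roots: (t), (t + 3), (t + 2), (t + 1).
Complete factorization: f(t) = (t)·(t + 1)·(t + 2)·(t + 3)·(t² + 5t + 5).
Factor degrees with multiplicity: 1 + 1 + 1 + 1 + 2 = 6.

1, 1, 1, 1, 2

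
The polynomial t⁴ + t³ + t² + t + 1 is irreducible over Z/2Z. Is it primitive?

No

Write f(t) = t⁴ + t³ + t² + t + 1.
|GF(2^4)^×| = 2^4 − 1 = 15. Prime factorization: 15 = 3·5.
f is primitive ⇔ t has order 15 in GF(2)[t]/(f), i.e. t^(15/q) ≠ 1 for each prime q | 15.
t^(5) mod f = 1
t^(3) mod f = t³.
Since t^(5) = 1, the order of t divides 5 < 15; not primitive.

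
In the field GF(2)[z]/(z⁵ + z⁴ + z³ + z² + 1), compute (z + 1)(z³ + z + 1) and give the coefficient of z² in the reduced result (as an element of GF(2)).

Multiply in GF(2)[z]: (z + 1)·(z³ + z + 1) = z⁴ + z³ + z² + 1.
Reduced: z⁴ + z³ + z² + 1.

1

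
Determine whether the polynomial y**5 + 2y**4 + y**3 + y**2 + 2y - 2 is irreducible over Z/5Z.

No

Write f(y) = y**5 + 2y**4 + y**3 + y**2 + 2y - 2.
Check for roots in Z/5Z: f(0) = 3; f(1) = 0 → root; f(2) = 3; f(3) = 0 → root; f(4) = 2.
f(1) = 0, so (y − 1) divides f(y); f is reducible.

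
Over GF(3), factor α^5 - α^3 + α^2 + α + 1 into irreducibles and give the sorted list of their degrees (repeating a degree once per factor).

Write f(α) = α^5 - α^3 + α^2 + α + 1.
Roots in GF(3): f(0) = 1; f(1) = 0 → root; f(2) = 1.
Linear factors from roots: (α - 1).
Complete factorization: f(α) = (α - 1)·(α^2 + 1)·(α^2 + α - 1).
Factor degrees with multiplicity: 1 + 2 + 2 = 5.

1, 2, 2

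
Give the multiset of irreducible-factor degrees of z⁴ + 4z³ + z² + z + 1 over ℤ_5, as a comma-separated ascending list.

1, 1, 2

Write g(z) = z⁴ + 4z³ + z² + z + 1.
Roots in ℤ_5: g(0) = 1; g(1) = 3; g(2) = 0 → root; g(3) = 2; g(4) = 3.
Linear factors from roots: (z + 3).
Complete factorization: g(z) = (z + 3)^2·(z² + 3z + 4).
Factor degrees with multiplicity: 1 + 1 + 2 = 4.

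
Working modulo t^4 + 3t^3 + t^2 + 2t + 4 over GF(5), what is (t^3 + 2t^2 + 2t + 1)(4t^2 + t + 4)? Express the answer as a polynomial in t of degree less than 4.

Multiply in GF(5)[t]: (t^3 + 2t^2 + 2t + 1)·(4t^2 + t + 4) = 4t^5 + 4t^4 + 4t^3 + 4t^2 + 4t + 4.
Reduce using t^4 ≡ 2t^3 + 4t^2 + 3t + 1 (mod t^4 + 3t^3 + t^2 + 2t + 4).
Reduced: 4t^3 + 4t^2 + 4t + 1.

4t^3 + 4t^2 + 4t + 1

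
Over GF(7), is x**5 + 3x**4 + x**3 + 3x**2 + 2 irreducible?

Write h(x) = x**5 + 3x**4 + x**3 + 3x**2 + 2.
Check for roots in GF(7): h(0) = 2; h(1) = 3; h(2) = 4; h(3) = 3; h(4) = 2; h(5) = 1; h(6) = 6.
No roots, so no linear factors.
Degree-2 irreducible divisors: test the 21 monic irreducibles of degree 2 over GF(7).
None of them divide h (all give nonzero remainder).
No irreducible factor of degree ≤ 2 exists, so h is irreducible over GF(7).

Yes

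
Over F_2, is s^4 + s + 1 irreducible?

Yes

Write P(s) = s^4 + s + 1.
Check for roots in F_2: P(0) = 1; P(1) = 1.
No roots, so no linear factors.
Monic irreducibles of degree 2 over GF(2): s^2 + s + 1.
None of them divide P (all give nonzero remainder).
No irreducible factor of degree ≤ 2 exists, so P is irreducible over GF(2).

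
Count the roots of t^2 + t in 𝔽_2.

Write g(t) = t^2 + t.
Evaluate at each of the 2 elements of 𝔽_2:
g(0) = 0 → root; g(1) = 0 → root.
Roots: {0, 1}.

2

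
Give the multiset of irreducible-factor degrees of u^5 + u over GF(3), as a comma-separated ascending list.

1, 2, 2

Write h(u) = u^5 + u.
Roots in GF(3): h(0) = 0 → root; h(1) = 2; h(2) = 1.
Linear factors from roots: (u).
Complete factorization: h(u) = (u)·(u^2 + u - 1)·(u^2 - u - 1).
Factor degrees with multiplicity: 1 + 2 + 2 = 5.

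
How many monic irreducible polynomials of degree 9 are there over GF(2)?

By the necklace-counting formula, N_2(9) = (1/9) Σ_{d|9} μ(9/d)·2^d.
Divisors of 9: 1, 3, 9; μ(9/d) for each: 0, -1, 1.
Σ = − 2^3 + 2^9 = 504.
N = 504/9 = 56.

56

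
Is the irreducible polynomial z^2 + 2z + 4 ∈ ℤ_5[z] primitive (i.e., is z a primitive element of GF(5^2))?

Write f(z) = z^2 + 2z + 4.
|GF(5^2)^×| = 5^2 − 1 = 24. Prime factorization: 24 = 2^3·3.
f is primitive ⇔ z has order 24 in GF(5)[z]/(f), i.e. z^(24/q) ≠ 1 for each prime q | 24.
z^(12) mod f = 1
z^(8) mod f = 2z + 4.
Since z^(12) = 1, the order of z divides 12 < 24; not primitive.

No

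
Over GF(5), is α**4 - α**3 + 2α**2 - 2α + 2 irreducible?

Yes

Write f(α) = α**4 - α**3 + 2α**2 - 2α + 2.
Check for roots in GF(5): f(0) = 2; f(1) = 2; f(2) = 4; f(3) = 3; f(4) = 3.
No roots, so no linear factors.
Degree-2 irreducible divisors: test the 10 monic irreducibles of degree 2 over GF(5).
None of them divide f (all give nonzero remainder).
No irreducible factor of degree ≤ 2 exists, so f is irreducible over GF(5).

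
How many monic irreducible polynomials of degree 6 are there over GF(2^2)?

Gauss's count: N_{4}(6) = (1/6) Σ_{d|6} μ(6/d)·4^d.
Divisors of 6: 1, 2, 3, 6; μ(6/d) for each: 1, -1, -1, 1.
Σ = 4^1 − 4^2 − 4^3 + 4^6 = 4020.
N = 4020/6 = 670.

670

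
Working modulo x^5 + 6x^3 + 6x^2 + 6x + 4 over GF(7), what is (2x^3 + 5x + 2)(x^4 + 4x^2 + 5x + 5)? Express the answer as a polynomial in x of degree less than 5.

5x^3 + 5x^2 + x + 6

Multiply in GF(7)[x]: (2x^3 + 5x + 2)·(x^4 + 4x^2 + 5x + 5) = 2x^7 + 6x^5 + 5x^4 + 2x^3 + 5x^2 + 3.
Reduce using x^5 ≡ x^3 + x^2 + x + 3 (mod x^5 + 6x^3 + 6x^2 + 6x + 4).
Reduced: 5x^3 + 5x^2 + x + 6.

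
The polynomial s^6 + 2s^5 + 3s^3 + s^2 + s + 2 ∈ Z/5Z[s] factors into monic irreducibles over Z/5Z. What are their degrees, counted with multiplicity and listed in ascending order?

1, 1, 1, 3

Write f(s) = s^6 + 2s^5 + 3s^3 + s^2 + s + 2.
Roots in Z/5Z: f(0) = 2; f(1) = 0 → root; f(2) = 0 → root; f(3) = 0 → root; f(4) = 3.
Linear factors from roots: (s + 4), (s + 3), (s + 2).
Complete factorization: f(s) = (s + 2)·(s + 3)·(s + 4)·(s^3 + 3s^2 + 2s + 3).
Factor degrees with multiplicity: 1 + 1 + 1 + 3 = 6.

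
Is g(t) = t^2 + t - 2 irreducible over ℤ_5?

No

Check for roots in ℤ_5: g(0) = 3; g(1) = 0 → root; g(2) = 4; g(3) = 0 → root; g(4) = 3.
g(1) = 0, so (t − 1) divides g(t); g is reducible.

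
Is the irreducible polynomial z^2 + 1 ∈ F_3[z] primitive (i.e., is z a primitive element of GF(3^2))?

No

Write f(z) = z^2 + 1.
|GF(3^2)^×| = 3^2 − 1 = 8. Prime factorization: 8 = 2^3.
f is primitive ⇔ z has order 8 in GF(3)[z]/(f), i.e. z^(8/q) ≠ 1 for each prime q | 8.
z^(4) mod f = 1
Since z^(4) = 1, the order of z divides 4 < 8; not primitive.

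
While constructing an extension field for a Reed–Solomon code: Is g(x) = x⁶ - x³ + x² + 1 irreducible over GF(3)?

Check for roots in GF(3): g(0) = 1; g(1) = 2; g(2) = 1.
No roots, so no linear factors.
Monic irreducibles of degree 2 over GF(3): x² + 1, x² + x - 1, x² - x - 1.
None of them divide g (all give nonzero remainder).
Degree-3 irreducible divisors: test the 8 monic irreducibles of degree 3 over GF(3).
None of them divide g (all give nonzero remainder).
No irreducible factor of degree ≤ 3 exists, so g is irreducible over GF(3).

Yes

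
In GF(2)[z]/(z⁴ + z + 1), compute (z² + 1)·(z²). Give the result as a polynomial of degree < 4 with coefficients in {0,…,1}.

z^2 + z + 1

Multiply in GF(2)[z]: (z² + 1)·(z²) = z⁴ + z².
Reduce using z⁴ ≡ z + 1 (mod z⁴ + z + 1).
Reduced: z² + z + 1.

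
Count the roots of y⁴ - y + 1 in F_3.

1

Write g(y) = y⁴ - y + 1.
Evaluate at each of the 3 elements of F_3:
g(0) = 1; g(1) = 1; g(2) = 0 → root.
Roots: {2}.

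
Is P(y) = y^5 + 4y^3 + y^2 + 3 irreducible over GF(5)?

Check for roots in GF(5): P(0) = 3; P(1) = 4; P(2) = 1; P(3) = 3; P(4) = 4.
No roots, so no linear factors.
Degree-2 irreducible divisors: test the 10 monic irreducibles of degree 2 over GF(5).
None of them divide P (all give nonzero remainder).
No irreducible factor of degree ≤ 2 exists, so P is irreducible over GF(5).

Yes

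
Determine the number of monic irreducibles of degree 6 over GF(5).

Gauss's count: N_{5}(6) = (1/6) Σ_{d|6} μ(6/d)·5^d.
Divisors of 6: 1, 2, 3, 6; μ(6/d) for each: 1, -1, -1, 1.
Σ = 5^1 − 5^2 − 5^3 + 5^6 = 15480.
N = 15480/6 = 2580.

2580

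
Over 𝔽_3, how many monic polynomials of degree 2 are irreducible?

x^(3^2) − x is the product of all monic irreducibles of degree dividing 2; Möbius inversion gives N = (1/2) Σ μ(2/d)·3^d.
Divisors of 2: 1, 2; μ(2/d) for each: -1, 1.
Σ = − 3^1 + 3^2 = 6.
N = 6/2 = 3.

3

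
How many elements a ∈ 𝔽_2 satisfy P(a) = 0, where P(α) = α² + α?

Evaluate at each of the 2 elements of 𝔽_2:
P(0) = 0 → root; P(1) = 0 → root.
Roots: {0, 1}.

2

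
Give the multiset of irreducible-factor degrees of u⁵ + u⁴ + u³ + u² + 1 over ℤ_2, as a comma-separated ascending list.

Write f(u) = u⁵ + u⁴ + u³ + u² + 1.
Roots in ℤ_2: f(0) = 1; f(1) = 1.
Complete factorization: f(u) = (u⁵ + u⁴ + u³ + u² + 1).
Factor degrees with multiplicity: 5 = 5.

5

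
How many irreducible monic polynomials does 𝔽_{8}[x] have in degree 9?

x^(8^9) − x is the product of all monic irreducibles of degree dividing 9; Möbius inversion gives N = (1/9) Σ μ(9/d)·8^d.
Divisors of 9: 1, 3, 9; μ(9/d) for each: 0, -1, 1.
Σ = − 8^3 + 8^9 = 134217216.
N = 134217216/9 = 14913024.

14913024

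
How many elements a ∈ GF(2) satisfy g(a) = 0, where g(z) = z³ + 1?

1

Evaluate at each of the 2 elements of GF(2):
g(0) = 1; g(1) = 0 → root.
Roots: {1}.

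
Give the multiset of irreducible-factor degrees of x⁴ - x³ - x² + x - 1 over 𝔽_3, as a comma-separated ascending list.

Write g(x) = x⁴ - x³ - x² + x - 1.
Roots in 𝔽_3: g(0) = 2; g(1) = 2; g(2) = 2.
Complete factorization: g(x) = (x⁴ - x³ - x² + x - 1).
Factor degrees with multiplicity: 4 = 4.

4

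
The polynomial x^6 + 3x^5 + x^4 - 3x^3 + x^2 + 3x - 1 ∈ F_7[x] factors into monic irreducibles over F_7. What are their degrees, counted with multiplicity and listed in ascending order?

Write f(x) = x^6 + 3x^5 + x^4 - 3x^3 + x^2 + 3x - 1.
Linear factors from roots: (x - 2), (x + 3).
Complete factorization: f(x) = (x + 3)·(x - 2)·(x^2 + 2)·(x^2 + 2x + 3).
Factor degrees with multiplicity: 1 + 1 + 2 + 2 = 6.

1, 1, 2, 2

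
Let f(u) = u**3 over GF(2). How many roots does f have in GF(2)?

1

Evaluate at each of the 2 elements of GF(2):
f(0) = 0 → root; f(1) = 1.
Roots: {0}.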